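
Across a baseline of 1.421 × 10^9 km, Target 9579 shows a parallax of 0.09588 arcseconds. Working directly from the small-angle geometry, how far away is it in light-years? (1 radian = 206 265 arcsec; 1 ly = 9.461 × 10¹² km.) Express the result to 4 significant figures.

θ = 0.09588″ = 0.09588/206265 = 4.6484 × 10^-7 rad.
d = B/θ = (1.421 × 10^9) / (4.6484 × 10^-7) = 3.0570 × 10^15 km = (3.0570 × 10^15) / (9.461 × 10^12) ly = 323.12 ly.

323.1 ly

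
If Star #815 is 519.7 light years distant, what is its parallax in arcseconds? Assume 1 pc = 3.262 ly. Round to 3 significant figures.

0.00628 arcsec

d = 519.7 ly ÷ 3.262 = 159.32 pc.
p = 1/d = 1/159.32 = 0.0062767 arcsec.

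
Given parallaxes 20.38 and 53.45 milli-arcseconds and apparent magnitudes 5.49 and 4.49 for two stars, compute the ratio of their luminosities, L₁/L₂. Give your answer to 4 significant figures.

d₁ = 1/p₁ = 1/0.02038″ = 49.068 pc; d₂ = 1/p₂ = 1/0.05345″ = 18.709 pc.
M₁ = m₁ − 5 log₁₀ d₁ + 5 = 5.49 − 8.4540 + 5 = 2.0360.
M₂ = 4.49 − 6.3603 + 5 = 3.1297.
L₁/L₂ = 10^(0.4(M₂ − M₁)) = 10^(0.4 × 1.0937) = 10^0.43748 = 2.7383.

L₁/L₂ = 2.738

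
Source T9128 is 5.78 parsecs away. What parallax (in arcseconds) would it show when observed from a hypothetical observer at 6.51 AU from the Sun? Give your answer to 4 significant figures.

1.126 arcsec

p (arcsec) = B (AU) / d (pc).
p = 6.51 / 5.78 = 1.1263 arcsec.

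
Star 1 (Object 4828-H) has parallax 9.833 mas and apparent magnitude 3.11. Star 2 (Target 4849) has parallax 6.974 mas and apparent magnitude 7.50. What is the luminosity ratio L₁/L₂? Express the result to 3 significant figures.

d₁ = 1/p₁ = 1/0.009833″ = 101.7 pc; d₂ = 1/p₂ = 1/0.006974″ = 143.39 pc.
M₁ = m₁ − 5 log₁₀ d₁ + 5 = 3.11 − 10.0366 + 5 = -1.9266.
M₂ = 7.50 − 10.7826 + 5 = 1.7174.
L₁/L₂ = 10^(0.4(M₂ − M₁)) = 10^(0.4 × 3.6440) = 10^1.45760 = 28.681.

L₁/L₂ = 28.7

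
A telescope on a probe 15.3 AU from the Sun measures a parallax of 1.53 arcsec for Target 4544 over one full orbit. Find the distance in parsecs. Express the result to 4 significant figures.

10.00 pc

With baseline B (in AU) and parallax p (in arcsec), d = B/p parsecs.
d = 15.3 / 1.53 = 10 pc.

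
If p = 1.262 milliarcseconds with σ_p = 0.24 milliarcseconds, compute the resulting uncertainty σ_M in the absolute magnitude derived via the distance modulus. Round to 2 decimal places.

σ_M = 0.41 mag

M = m − 5 log₁₀ d + 5 = m + 5 log₁₀ p + 5, so ∂M/∂p = 5/(p ln 10).
σ_M = (5/ln 10) · (σ_p/p) = 2.1715 × 0.24/1.262 = 2.1715 × 0.19017 = 0.41295.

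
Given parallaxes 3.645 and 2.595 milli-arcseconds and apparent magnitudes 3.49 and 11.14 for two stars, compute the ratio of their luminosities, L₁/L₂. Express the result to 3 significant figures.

L₁/L₂ = 582

d₁ = 1/p₁ = 1/0.003645″ = 274.35 pc; d₂ = 1/p₂ = 1/0.002595″ = 385.36 pc.
M₁ = m₁ − 5 log₁₀ d₁ + 5 = 3.49 − 12.1915 + 5 = -3.7015.
M₂ = 11.14 − 12.9293 + 5 = 3.2107.
L₁/L₂ = 10^(0.4(M₂ − M₁)) = 10^(0.4 × 6.9122) = 10^2.76488 = 581.94.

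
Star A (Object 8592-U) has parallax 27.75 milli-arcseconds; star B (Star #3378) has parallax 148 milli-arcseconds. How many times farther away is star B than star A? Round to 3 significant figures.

0.188

Since d = 1/p, d_B/d_A = p_A/p_B.
= 27.75 / 148 = 0.1875.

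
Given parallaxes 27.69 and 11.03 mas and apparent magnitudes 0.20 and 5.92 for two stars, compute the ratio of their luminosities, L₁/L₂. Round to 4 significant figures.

d₁ = 1/p₁ = 1/0.02769″ = 36.114 pc; d₂ = 1/p₂ = 1/0.01103″ = 90.662 pc.
M₁ = m₁ − 5 log₁₀ d₁ + 5 = 0.20 − 7.7884 + 5 = -2.5884.
M₂ = 5.92 − 9.7871 + 5 = 1.1329.
L₁/L₂ = 10^(0.4(M₂ − M₁)) = 10^(0.4 × 3.7213) = 10^1.48852 = 30.798.

L₁/L₂ = 30.80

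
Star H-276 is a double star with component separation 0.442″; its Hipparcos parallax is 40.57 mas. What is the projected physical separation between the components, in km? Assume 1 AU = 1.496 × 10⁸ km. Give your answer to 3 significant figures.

d = 1/p = 1/0.04057″ = 24.649 pc.
At distance d (pc), an angle of θ arcsec spans θ·d AU: s = 0.442 × 24.649 = 10.895 AU.
= 10.895 × 1.496 × 10⁸ km = 1.6299 × 10^9 km.

1.63 × 10^9 km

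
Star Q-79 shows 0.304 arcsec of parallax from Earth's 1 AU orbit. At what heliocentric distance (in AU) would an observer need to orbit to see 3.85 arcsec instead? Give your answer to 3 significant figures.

Parallax scales linearly with baseline: p ∝ B, so B = p_target / p_Earth × 1 AU.
B = 3.85 / 0.304 = 12.664 AU.

12.7 AU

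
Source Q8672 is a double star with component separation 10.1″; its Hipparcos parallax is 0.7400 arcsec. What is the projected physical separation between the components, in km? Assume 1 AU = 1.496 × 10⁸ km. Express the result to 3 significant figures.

2.04 × 10^9 km

d = 1/p = 1/0.7400″ = 1.3514 pc.
At distance d (pc), an angle of θ arcsec spans θ·d AU: s = 10.1 × 1.3514 = 13.649 AU.
= 13.649 × 1.496 × 10⁸ km = 2.0419 × 10^9 km.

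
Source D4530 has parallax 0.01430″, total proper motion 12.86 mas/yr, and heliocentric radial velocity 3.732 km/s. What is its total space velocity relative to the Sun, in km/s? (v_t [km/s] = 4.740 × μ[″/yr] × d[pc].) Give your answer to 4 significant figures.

d = 1/p = 1/0.01430″ = 69.93 pc.
μ = 12.86 mas/yr = 0.01286 ″/yr.
v_t = 4.740 μ d = 4.740 × 0.01286 × 69.93 = 4.2627 km/s.
v = √(v_r² + v_t²) = √(3.732² + 4.2627²) = √32.0984 = 5.6655 km/s.

5.666 km/s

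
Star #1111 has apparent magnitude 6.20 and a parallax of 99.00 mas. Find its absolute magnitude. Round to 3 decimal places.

d = 1/p = 1/0.09900″ = 10.101 pc.
m − M = 5 log₁₀(10.101) − 5 = 5.0218 − 5 = 0.0218.
M = m − (m − M) = 6.20 − 0.0218 = 6.178.

M = 6.178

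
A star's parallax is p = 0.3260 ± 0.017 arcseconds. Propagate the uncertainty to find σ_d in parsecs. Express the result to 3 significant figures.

0.160 pc

d = 1/p, so σ_d = σ_p / p².
σ_d = 0.0170 / (0.3260)² = 0.0170 / 0.10628 = 0.15995 pc.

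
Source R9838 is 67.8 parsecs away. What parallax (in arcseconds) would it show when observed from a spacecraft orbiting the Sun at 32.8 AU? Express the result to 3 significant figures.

p (arcsec) = B (AU) / d (pc).
p = 32.8 / 67.8 = 0.48378 arcsec.

0.484 arcsec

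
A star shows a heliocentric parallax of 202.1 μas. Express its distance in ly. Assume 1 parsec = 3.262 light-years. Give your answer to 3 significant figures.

16100 ly

p = 202.1 μas = 0.0002021 arcsec.
d = 1/p = 1/0.0002021 = 4948 pc.
In light-years: 4948 × 3.262 = 16140 ly.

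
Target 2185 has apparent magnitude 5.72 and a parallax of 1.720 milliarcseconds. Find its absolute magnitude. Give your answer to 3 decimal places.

d = 1/p = 1/0.001720″ = 581.4 pc.
m − M = 5 log₁₀(581.4) − 5 = 13.8224 − 5 = 8.8224.
M = m − (m − M) = 5.72 − 8.8224 = -3.102.

M = -3.102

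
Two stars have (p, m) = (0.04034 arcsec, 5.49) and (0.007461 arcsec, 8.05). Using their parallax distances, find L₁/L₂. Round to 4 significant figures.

d₁ = 1/p₁ = 1/0.04034″ = 24.789 pc; d₂ = 1/p₂ = 1/0.007461″ = 134.03 pc.
M₁ = m₁ − 5 log₁₀ d₁ + 5 = 5.49 − 6.9713 + 5 = 3.5187.
M₂ = 8.05 − 10.6360 + 5 = 2.4140.
L₁/L₂ = 10^(0.4(M₂ − M₁)) = 10^(0.4 × (-1.1047)) = 10^(-0.44188) = 0.36151.

L₁/L₂ = 0.3615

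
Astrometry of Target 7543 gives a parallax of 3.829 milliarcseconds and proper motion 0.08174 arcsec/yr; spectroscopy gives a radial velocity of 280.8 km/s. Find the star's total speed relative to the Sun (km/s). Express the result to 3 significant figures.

d = 1/p = 1/0.003829″ = 261.16 pc.
v_t = 4.740 μ d = 4.740 × 0.08174 × 261.16 = 101.19 km/s.
v = √(v_r² + v_t²) = √(280.8² + 101.19²) = √89088.1 = 298.48 km/s.

298 km/s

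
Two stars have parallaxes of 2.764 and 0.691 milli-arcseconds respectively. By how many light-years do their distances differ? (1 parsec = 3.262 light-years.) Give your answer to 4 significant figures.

d_A = 1/0.002764″ = 361.79 pc; d_B = 1/0.0006910″ = 1447.2 pc.
|d_B − d_A| = |1447.2 − 361.79| = 1085.4 pc = 1085.4 × 3.262 ly = 3540.6 ly.

3541 ly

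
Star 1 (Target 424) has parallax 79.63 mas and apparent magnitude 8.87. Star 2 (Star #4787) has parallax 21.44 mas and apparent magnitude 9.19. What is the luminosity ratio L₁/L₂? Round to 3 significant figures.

L₁/L₂ = 0.0973

d₁ = 1/p₁ = 1/0.07963″ = 12.558 pc; d₂ = 1/p₂ = 1/0.02144″ = 46.642 pc.
M₁ = m₁ − 5 log₁₀ d₁ + 5 = 8.87 − 5.4946 + 5 = 8.3754.
M₂ = 9.19 − 8.3439 + 5 = 5.8461.
L₁/L₂ = 10^(0.4(M₂ − M₁)) = 10^(0.4 × (-2.5293)) = 10^(-1.01172) = 0.097337.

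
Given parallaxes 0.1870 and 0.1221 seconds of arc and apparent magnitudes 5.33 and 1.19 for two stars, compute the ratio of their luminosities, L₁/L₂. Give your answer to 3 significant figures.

L₁/L₂ = 0.00941

d₁ = 1/p₁ = 1/0.1870″ = 5.3476 pc; d₂ = 1/p₂ = 1/0.1221″ = 8.19 pc.
M₁ = m₁ − 5 log₁₀ d₁ + 5 = 5.33 − 3.6408 + 5 = 6.6892.
M₂ = 1.19 − 4.5664 + 5 = 1.6236.
L₁/L₂ = 10^(0.4(M₂ − M₁)) = 10^(0.4 × (-5.0656)) = 10^(-2.02624) = 0.0094137.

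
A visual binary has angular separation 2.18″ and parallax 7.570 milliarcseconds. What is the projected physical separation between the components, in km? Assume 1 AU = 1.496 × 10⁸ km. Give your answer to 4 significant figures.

4.308 × 10^10 km

d = 1/p = 1/0.007570″ = 132.1 pc.
At distance d (pc), an angle of θ arcsec spans θ·d AU: s = 2.18 × 132.1 = 287.98 AU.
= 287.98 × 1.496 × 10⁸ km = 4.3082 × 10^10 km.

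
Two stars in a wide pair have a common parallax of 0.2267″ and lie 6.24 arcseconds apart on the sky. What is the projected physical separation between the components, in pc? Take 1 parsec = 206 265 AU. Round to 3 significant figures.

d = 1/p = 1/0.2267″ = 4.4111 pc.
At distance d (pc), an angle of θ arcsec spans θ·d AU: s = 6.24 × 4.4111 = 27.525 AU.
= 27.525 / 206265 = 0.00013344 pc.

0.000133 pc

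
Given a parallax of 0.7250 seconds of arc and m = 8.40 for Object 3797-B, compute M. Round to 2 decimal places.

d = 1/p = 1/0.7250″ = 1.3793 pc.
m − M = 5 log₁₀(1.3793) − 5 = 0.6983 − 5 = -4.3017.
M = m − (m − M) = 8.40 − (-4.3017) = 12.70.

M = 12.70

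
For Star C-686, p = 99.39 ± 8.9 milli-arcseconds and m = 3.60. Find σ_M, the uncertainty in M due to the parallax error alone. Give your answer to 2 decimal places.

σ_M = 0.19 mag

M = m − 5 log₁₀ d + 5 = m + 5 log₁₀ p + 5, so ∂M/∂p = 5/(p ln 10).
σ_M = (5/ln 10) · (σ_p/p) = 2.1715 × 8.9/99.39 = 2.1715 × 0.089546 = 0.19445.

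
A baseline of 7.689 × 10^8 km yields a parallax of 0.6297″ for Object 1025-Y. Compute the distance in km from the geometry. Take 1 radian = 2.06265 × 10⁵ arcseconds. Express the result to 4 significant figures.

θ = 0.6297″ = 0.6297/206265 = 3.0529 × 10^-6 rad.
d = B/θ = (7.689 × 10^8) / (3.0529 × 10^-6) = 2.5186 × 10^14 km.

2.519 × 10^14 km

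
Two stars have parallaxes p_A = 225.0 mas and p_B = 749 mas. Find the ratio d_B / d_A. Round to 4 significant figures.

Since d = 1/p, d_B/d_A = p_A/p_B.
= 225.0 / 749 = 0.3004.

0.3004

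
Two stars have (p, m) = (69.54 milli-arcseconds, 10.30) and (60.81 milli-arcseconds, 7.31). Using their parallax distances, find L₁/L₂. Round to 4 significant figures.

d₁ = 1/p₁ = 1/0.06954″ = 14.38 pc; d₂ = 1/p₂ = 1/0.06081″ = 16.445 pc.
M₁ = m₁ − 5 log₁₀ d₁ + 5 = 10.30 − 5.7888 + 5 = 9.5112.
M₂ = 7.31 − 6.0802 + 5 = 6.2298.
L₁/L₂ = 10^(0.4(M₂ − M₁)) = 10^(0.4 × (-3.2814)) = 10^(-1.31256) = 0.04869.

L₁/L₂ = 0.04869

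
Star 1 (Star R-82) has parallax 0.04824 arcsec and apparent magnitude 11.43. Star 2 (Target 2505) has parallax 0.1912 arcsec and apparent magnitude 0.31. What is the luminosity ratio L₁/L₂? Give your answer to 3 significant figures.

d₁ = 1/p₁ = 1/0.04824″ = 20.73 pc; d₂ = 1/p₂ = 1/0.1912″ = 5.2301 pc.
M₁ = m₁ − 5 log₁₀ d₁ + 5 = 11.43 − 6.5830 + 5 = 9.8470.
M₂ = 0.31 − 3.5925 + 5 = 1.7175.
L₁/L₂ = 10^(0.4(M₂ − M₁)) = 10^(0.4 × (-8.1295)) = 10^(-3.25180) = 0.00056002.

L₁/L₂ = 0.000560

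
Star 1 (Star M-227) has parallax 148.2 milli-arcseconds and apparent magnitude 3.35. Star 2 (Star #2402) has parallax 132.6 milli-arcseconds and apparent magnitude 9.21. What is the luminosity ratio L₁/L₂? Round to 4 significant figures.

L₁/L₂ = 176.8

d₁ = 1/p₁ = 1/0.1482″ = 6.7476 pc; d₂ = 1/p₂ = 1/0.1326″ = 7.5415 pc.
M₁ = m₁ − 5 log₁₀ d₁ + 5 = 3.35 − 4.1457 + 5 = 4.2043.
M₂ = 9.21 − 4.3873 + 5 = 9.8227.
L₁/L₂ = 10^(0.4(M₂ − M₁)) = 10^(0.4 × 5.6184) = 10^2.24736 = 176.75.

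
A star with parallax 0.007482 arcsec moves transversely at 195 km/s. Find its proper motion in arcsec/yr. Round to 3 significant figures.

0.308 arcsec/yr

d = 1/p = 1/0.007482″ = 133.65 pc.
μ = v_t / (4.74 d) = 195 / (4.74 × 133.65) = 195 / 633.5 = 0.30781 ″/yr.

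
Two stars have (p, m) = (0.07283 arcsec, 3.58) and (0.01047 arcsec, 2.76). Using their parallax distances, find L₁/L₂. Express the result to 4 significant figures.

d₁ = 1/p₁ = 1/0.07283″ = 13.731 pc; d₂ = 1/p₂ = 1/0.01047″ = 95.511 pc.
M₁ = m₁ − 5 log₁₀ d₁ + 5 = 3.58 − 5.6885 + 5 = 2.8915.
M₂ = 2.76 − 9.9003 + 5 = -2.1403.
L₁/L₂ = 10^(0.4(M₂ − M₁)) = 10^(0.4 × (-5.0318)) = 10^(-2.01272) = 0.0097114.

L₁/L₂ = 0.009711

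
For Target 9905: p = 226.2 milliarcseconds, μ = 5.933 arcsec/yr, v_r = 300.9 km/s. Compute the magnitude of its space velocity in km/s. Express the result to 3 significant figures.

326 km/s

d = 1/p = 1/0.2262″ = 4.4209 pc.
v_t = 4.740 μ d = 4.740 × 5.933 × 4.4209 = 124.33 km/s.
v = √(v_r² + v_t²) = √(300.9² + 124.33²) = √105999 = 325.57 km/s.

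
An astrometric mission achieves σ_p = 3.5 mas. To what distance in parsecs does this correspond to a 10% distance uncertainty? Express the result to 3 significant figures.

28.6 pc

σ_d/d = σ_p/p, so the condition is σ_p/p ≤ 0.10, i.e. p ≥ σ_p/0.10.
p_min = 3.5/0.10 = 35 mas = 0.035 arcsec.
d_max = 1/p_min = 1/0.035 = 28.571 pc.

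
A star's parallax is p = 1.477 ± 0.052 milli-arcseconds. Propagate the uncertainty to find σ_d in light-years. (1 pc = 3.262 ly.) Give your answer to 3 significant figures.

d = 1/p, so σ_d = σ_p / p².
σ_d = 0.0000520 / (0.001477)² = 0.0000520 / 0.0000021815 = 23.837 pc = 23.837 × 3.262 ly = 77.756 ly.

77.8 ly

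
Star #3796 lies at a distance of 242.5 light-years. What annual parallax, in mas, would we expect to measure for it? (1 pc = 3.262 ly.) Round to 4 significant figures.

13.45 mas

d = 242.5 ly ÷ 3.262 = 74.341 pc.
p = 1/d = 1/74.341 = 0.013452 arcsec.
= 0.013452 × 1000 = 13.452 mas.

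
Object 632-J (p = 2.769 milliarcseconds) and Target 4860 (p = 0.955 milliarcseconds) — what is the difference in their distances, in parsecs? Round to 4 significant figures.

d_A = 1/0.002769″ = 361.14 pc; d_B = 1/0.0009550″ = 1047.1 pc.
|d_B − d_A| = |1047.1 − 361.14| = 685.96 pc.

686.0 pc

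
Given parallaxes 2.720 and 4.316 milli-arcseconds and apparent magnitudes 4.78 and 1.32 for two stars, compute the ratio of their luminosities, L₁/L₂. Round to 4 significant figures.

L₁/L₂ = 0.1040

d₁ = 1/p₁ = 1/0.002720″ = 367.65 pc; d₂ = 1/p₂ = 1/0.004316″ = 231.7 pc.
M₁ = m₁ − 5 log₁₀ d₁ + 5 = 4.78 − 12.8272 + 5 = -3.0472.
M₂ = 1.32 − 11.8246 + 5 = -5.5046.
L₁/L₂ = 10^(0.4(M₂ − M₁)) = 10^(0.4 × (-2.4574)) = 10^(-0.98296) = 0.104.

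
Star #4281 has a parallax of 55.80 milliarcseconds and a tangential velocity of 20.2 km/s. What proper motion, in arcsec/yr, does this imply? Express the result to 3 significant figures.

0.238 arcsec/yr

d = 1/p = 1/0.05580″ = 17.921 pc.
μ = v_t / (4.74 d) = 20.2 / (4.74 × 17.921) = 20.2 / 84.946 = 0.2378 ″/yr.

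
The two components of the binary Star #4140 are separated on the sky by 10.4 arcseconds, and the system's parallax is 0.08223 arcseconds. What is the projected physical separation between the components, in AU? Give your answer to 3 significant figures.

d = 1/p = 1/0.08223″ = 12.161 pc.
At distance d (pc), an angle of θ arcsec spans θ·d AU: s = 10.4 × 12.161 = 126.47 AU.

126 AU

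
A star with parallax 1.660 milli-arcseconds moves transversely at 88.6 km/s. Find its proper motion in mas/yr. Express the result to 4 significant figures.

31.03 mas/yr

d = 1/p = 1/0.001660″ = 602.41 pc.
μ = v_t / (4.74 d) = 88.6 / (4.74 × 602.41) = 88.6 / 2855.4 = 0.031029 ″/yr = 31.029 mas/yr.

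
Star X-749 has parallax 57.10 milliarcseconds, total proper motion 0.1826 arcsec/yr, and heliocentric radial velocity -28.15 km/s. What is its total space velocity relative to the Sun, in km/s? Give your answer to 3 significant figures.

d = 1/p = 1/0.05710″ = 17.513 pc.
v_t = 4.740 μ d = 4.740 × 0.1826 × 17.513 = 15.158 km/s.
v = √(v_r² + v_t²) = √((-28.15)² + 15.158²) = √1022.19 = 31.972 km/s.

32.0 km/s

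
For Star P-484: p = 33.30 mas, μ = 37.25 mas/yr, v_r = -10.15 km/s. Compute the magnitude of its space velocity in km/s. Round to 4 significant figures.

11.45 km/s

d = 1/p = 1/0.03330″ = 30.03 pc.
μ = 37.25 mas/yr = 0.03725 ″/yr.
v_t = 4.740 μ d = 4.740 × 0.03725 × 30.03 = 5.3022 km/s.
v = √(v_r² + v_t²) = √((-10.15)² + 5.3022²) = √131.136 = 11.451 km/s.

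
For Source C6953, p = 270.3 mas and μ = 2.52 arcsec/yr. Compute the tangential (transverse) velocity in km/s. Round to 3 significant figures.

44.2 km/s

d = 1/p = 1/0.2703″ = 3.6996 pc.
v_t = 4.74 × μ × d = 4.74 × 2.52 × 3.6996 = 44.191 km/s.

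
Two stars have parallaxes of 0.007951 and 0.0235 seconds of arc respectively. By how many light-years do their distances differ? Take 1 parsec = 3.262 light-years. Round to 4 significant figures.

d_A = 1/0.007951″ = 125.77 pc; d_B = 1/0.02350″ = 42.553 pc.
|d_B − d_A| = |42.553 − 125.77| = 83.217 pc = 83.217 × 3.262 ly = 271.45 ly.

271.5 ly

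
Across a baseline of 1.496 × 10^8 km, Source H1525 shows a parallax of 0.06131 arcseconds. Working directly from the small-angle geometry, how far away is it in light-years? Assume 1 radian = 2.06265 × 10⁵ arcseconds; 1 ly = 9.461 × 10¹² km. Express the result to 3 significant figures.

53.2 ly

θ = 0.06131″ = 0.06131/206265 = 2.9724 × 10^-7 rad.
d = B/θ = (1.496 × 10^8) / (2.9724 × 10^-7) = 5.0330 × 10^14 km = (5.0330 × 10^14) / (9.461 × 10^12) ly = 53.197 ly.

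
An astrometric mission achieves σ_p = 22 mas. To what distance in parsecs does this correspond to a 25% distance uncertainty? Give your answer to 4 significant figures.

11.36 pc

σ_d/d = σ_p/p, so the condition is σ_p/p ≤ 0.25, i.e. p ≥ σ_p/0.25.
p_min = 22/0.25 = 88 mas = 0.088 arcsec.
d_max = 1/p_min = 1/0.088 = 11.364 pc.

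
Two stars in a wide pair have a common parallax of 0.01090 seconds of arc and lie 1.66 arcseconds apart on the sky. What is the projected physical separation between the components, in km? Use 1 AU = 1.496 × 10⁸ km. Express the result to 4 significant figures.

2.278 × 10^10 km

d = 1/p = 1/0.01090″ = 91.743 pc.
At distance d (pc), an angle of θ arcsec spans θ·d AU: s = 1.66 × 91.743 = 152.29 AU.
= 152.29 × 1.496 × 10⁸ km = 2.2783 × 10^10 km.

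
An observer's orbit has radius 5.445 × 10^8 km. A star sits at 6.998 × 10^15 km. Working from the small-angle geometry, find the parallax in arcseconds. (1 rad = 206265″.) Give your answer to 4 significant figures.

0.01605 arcsec

θ ≈ B/d = (5.445 × 10^8) / (6.998 × 10^15) = 7.7808 × 10^-8 rad.
In arcseconds: 7.7808 × 10^-8 × 206265 = 0.016049″.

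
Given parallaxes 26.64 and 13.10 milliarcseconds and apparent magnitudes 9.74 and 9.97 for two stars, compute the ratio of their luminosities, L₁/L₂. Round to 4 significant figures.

L₁/L₂ = 0.2989

d₁ = 1/p₁ = 1/0.02664″ = 37.538 pc; d₂ = 1/p₂ = 1/0.01310″ = 76.336 pc.
M₁ = m₁ − 5 log₁₀ d₁ + 5 = 9.74 − 7.8724 + 5 = 6.8676.
M₂ = 9.97 − 9.4136 + 5 = 5.5564.
L₁/L₂ = 10^(0.4(M₂ − M₁)) = 10^(0.4 × (-1.3112)) = 10^(-0.52448) = 0.2989.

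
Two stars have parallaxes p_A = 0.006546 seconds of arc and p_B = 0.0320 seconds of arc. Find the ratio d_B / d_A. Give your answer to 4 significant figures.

0.2046

Since d = 1/p, d_B/d_A = p_A/p_B.
= 0.006546 / 0.0320 = 0.20456.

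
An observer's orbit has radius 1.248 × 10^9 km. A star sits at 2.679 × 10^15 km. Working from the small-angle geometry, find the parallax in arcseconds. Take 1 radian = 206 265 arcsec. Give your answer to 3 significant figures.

θ ≈ B/d = (1.248 × 10^9) / (2.679 × 10^15) = 4.6585 × 10^-7 rad.
In arcseconds: 4.6585 × 10^-7 × 206265 = 0.096089″.

0.0961 arcsec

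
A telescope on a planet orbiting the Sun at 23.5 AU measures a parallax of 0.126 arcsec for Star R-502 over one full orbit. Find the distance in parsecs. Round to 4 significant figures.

With baseline B (in AU) and parallax p (in arcsec), d = B/p parsecs.
d = 23.5 / 0.126 = 186.51 pc.

186.5 pc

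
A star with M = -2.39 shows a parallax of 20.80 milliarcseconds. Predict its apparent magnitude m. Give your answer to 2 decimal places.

d = 1/p = 1/0.02080″ = 48.077 pc.
m − M = 5 log₁₀ d − 5 = 5 log₁₀(48.077) − 5 = 8.4097 − 5 = 3.4097.
m = M + (m − M) = -2.39 + 3.4097 = 1.02.

m = 1.02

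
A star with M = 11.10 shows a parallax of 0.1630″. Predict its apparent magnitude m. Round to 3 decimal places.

d = 1/p = 1/0.1630″ = 6.135 pc.
m − M = 5 log₁₀ d − 5 = 5 log₁₀(6.135) − 5 = 3.9391 − 5 = -1.0609.
m = M + (m − M) = 11.10 + (-1.0609) = 10.039.

m = 10.039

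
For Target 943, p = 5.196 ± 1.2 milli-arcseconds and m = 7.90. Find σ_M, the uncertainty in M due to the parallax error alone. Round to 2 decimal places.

M = m − 5 log₁₀ d + 5 = m + 5 log₁₀ p + 5, so ∂M/∂p = 5/(p ln 10).
σ_M = (5/ln 10) · (σ_p/p) = 2.1715 × 1.2/5.196 = 2.1715 × 0.23095 = 0.50151.

σ_M = 0.50 mag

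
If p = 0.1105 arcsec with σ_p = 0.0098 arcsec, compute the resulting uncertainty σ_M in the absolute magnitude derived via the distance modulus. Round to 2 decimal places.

M = m − 5 log₁₀ d + 5 = m + 5 log₁₀ p + 5, so ∂M/∂p = 5/(p ln 10).
σ_M = (5/ln 10) · (σ_p/p) = 2.1715 × 0.0098/0.1105 = 2.1715 × 0.088688 = 0.19259.

σ_M = 0.19 mag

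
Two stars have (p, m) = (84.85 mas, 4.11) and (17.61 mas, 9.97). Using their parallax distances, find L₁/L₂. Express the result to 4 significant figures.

d₁ = 1/p₁ = 1/0.08485″ = 11.786 pc; d₂ = 1/p₂ = 1/0.01761″ = 56.786 pc.
M₁ = m₁ − 5 log₁₀ d₁ + 5 = 4.11 − 5.3568 + 5 = 3.7532.
M₂ = 9.97 − 8.7712 + 5 = 6.1988.
L₁/L₂ = 10^(0.4(M₂ − M₁)) = 10^(0.4 × 2.4456) = 10^0.97824 = 9.5113.

L₁/L₂ = 9.511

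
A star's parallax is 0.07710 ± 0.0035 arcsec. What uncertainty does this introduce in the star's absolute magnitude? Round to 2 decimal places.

σ_M = 0.10 mag

M = m − 5 log₁₀ d + 5 = m + 5 log₁₀ p + 5, so ∂M/∂p = 5/(p ln 10).
σ_M = (5/ln 10) · (σ_p/p) = 2.1715 × 0.0035/0.07710 = 2.1715 × 0.045396 = 0.098577.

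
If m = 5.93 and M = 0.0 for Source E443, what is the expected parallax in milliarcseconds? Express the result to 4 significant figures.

6.516 mas

m − M = 5.93 − 0.0 = 5.93.
d = 10^((m−M)/5 + 1) = 10^2.186 = 153.46 pc.
p = 1/d = 1/153.46 = 0.0065164 arcsec = 6.5164 mas.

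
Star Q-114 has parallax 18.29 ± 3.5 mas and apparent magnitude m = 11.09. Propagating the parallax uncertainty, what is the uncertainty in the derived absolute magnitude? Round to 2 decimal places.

σ_M = 0.42 mag

M = m − 5 log₁₀ d + 5 = m + 5 log₁₀ p + 5, so ∂M/∂p = 5/(p ln 10).
σ_M = (5/ln 10) · (σ_p/p) = 2.1715 × 3.5/18.29 = 2.1715 × 0.19136 = 0.41554.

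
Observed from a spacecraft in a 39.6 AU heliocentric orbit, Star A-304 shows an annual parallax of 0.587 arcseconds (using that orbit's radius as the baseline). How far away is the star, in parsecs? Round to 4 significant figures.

With baseline B (in AU) and parallax p (in arcsec), d = B/p parsecs.
d = 39.6 / 0.587 = 67.462 pc.

67.46 pc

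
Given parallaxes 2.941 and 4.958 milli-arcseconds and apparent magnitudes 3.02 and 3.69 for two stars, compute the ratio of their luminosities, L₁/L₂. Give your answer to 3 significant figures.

L₁/L₂ = 5.27

d₁ = 1/p₁ = 1/0.002941″ = 340.02 pc; d₂ = 1/p₂ = 1/0.004958″ = 201.69 pc.
M₁ = m₁ − 5 log₁₀ d₁ + 5 = 3.02 − 12.6575 + 5 = -4.6375.
M₂ = 3.69 − 11.5234 + 5 = -2.8334.
L₁/L₂ = 10^(0.4(M₂ − M₁)) = 10^(0.4 × 1.8041) = 10^0.72164 = 5.2679.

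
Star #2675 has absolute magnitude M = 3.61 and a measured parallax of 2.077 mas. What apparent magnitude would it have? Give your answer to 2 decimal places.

m = 12.02

d = 1/p = 1/0.002077″ = 481.46 pc.
m − M = 5 log₁₀ d − 5 = 5 log₁₀(481.46) − 5 = 13.4128 − 5 = 8.4128.
m = M + (m − M) = 3.61 + 8.4128 = 12.02.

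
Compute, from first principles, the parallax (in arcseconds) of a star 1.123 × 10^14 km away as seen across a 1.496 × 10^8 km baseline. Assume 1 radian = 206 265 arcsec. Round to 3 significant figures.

0.275 arcsec

θ ≈ B/d = (1.496 × 10^8) / (1.123 × 10^14) = 1.3321 × 10^-6 rad.
In arcseconds: 1.3321 × 10^-6 × 206265 = 0.27477″.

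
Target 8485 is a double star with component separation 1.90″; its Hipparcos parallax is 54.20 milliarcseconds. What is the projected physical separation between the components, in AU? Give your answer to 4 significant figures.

35.06 AU

d = 1/p = 1/0.05420″ = 18.45 pc.
At distance d (pc), an angle of θ arcsec spans θ·d AU: s = 1.90 × 18.45 = 35.055 AU.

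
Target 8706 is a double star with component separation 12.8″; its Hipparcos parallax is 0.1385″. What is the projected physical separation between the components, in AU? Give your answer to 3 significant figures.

92.4 AU

d = 1/p = 1/0.1385″ = 7.2202 pc.
At distance d (pc), an angle of θ arcsec spans θ·d AU: s = 12.8 × 7.2202 = 92.419 AU.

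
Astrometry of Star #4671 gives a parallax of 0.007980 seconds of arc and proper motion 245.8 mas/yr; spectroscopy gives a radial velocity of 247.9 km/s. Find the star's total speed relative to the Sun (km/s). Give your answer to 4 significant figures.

287.7 km/s

d = 1/p = 1/0.007980″ = 125.31 pc.
μ = 245.8 mas/yr = 0.2458 ″/yr.
v_t = 4.740 μ d = 4.740 × 0.2458 × 125.31 = 146 km/s.
v = √(v_r² + v_t²) = √(247.9² + 146²) = √82770.4 = 287.7 km/s.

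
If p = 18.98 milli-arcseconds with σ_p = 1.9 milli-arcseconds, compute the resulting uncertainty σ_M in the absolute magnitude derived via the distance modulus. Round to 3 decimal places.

σ_M = 0.217 mag

M = m − 5 log₁₀ d + 5 = m + 5 log₁₀ p + 5, so ∂M/∂p = 5/(p ln 10).
σ_M = (5/ln 10) · (σ_p/p) = 2.1715 × 1.9/18.98 = 2.1715 × 0.10011 = 0.21739.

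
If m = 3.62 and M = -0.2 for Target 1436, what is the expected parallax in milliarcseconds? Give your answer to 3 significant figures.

17.2 mas

m − M = 3.62 − (-0.2) = 3.82.
d = 10^((m−M)/5 + 1) = 10^1.764 = 58.076 pc.
p = 1/d = 1/58.076 = 0.017219 arcsec = 17.219 mas.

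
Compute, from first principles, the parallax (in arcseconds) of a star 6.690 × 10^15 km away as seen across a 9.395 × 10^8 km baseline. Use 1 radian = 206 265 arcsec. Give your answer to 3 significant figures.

θ ≈ B/d = (9.395 × 10^8) / (6.690 × 10^15) = 1.4043 × 10^-7 rad.
In arcseconds: 1.4043 × 10^-7 × 206265 = 0.028966″.

0.0290 arcsec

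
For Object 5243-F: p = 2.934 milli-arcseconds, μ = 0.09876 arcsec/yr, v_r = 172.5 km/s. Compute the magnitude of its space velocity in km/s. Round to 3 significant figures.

235 km/s

d = 1/p = 1/0.002934″ = 340.83 pc.
v_t = 4.740 μ d = 4.740 × 0.09876 × 340.83 = 159.55 km/s.
v = √(v_r² + v_t²) = √(172.5² + 159.55²) = √55212.5 = 234.97 km/s.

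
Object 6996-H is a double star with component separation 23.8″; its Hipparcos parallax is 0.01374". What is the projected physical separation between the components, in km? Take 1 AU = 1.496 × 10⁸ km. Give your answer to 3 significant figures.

2.59 × 10^11 km

d = 1/p = 1/0.01374″ = 72.78 pc.
At distance d (pc), an angle of θ arcsec spans θ·d AU: s = 23.8 × 72.78 = 1732.2 AU.
= 1732.2 × 1.496 × 10⁸ km = 2.5914 × 10^11 km.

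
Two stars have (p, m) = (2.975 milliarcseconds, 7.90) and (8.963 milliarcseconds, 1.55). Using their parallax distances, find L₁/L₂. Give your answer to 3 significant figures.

L₁/L₂ = 0.0262

d₁ = 1/p₁ = 1/0.002975″ = 336.13 pc; d₂ = 1/p₂ = 1/0.008963″ = 111.57 pc.
M₁ = m₁ − 5 log₁₀ d₁ + 5 = 7.90 − 12.6325 + 5 = 0.2675.
M₂ = 1.55 − 10.2377 + 5 = -3.6877.
L₁/L₂ = 10^(0.4(M₂ − M₁)) = 10^(0.4 × (-3.9552)) = 10^(-1.58208) = 0.026177.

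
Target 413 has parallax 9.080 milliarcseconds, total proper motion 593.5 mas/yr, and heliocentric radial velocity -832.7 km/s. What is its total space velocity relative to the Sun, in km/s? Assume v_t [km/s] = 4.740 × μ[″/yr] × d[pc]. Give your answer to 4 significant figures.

888.5 km/s

d = 1/p = 1/0.009080″ = 110.13 pc.
μ = 593.5 mas/yr = 0.5935 ″/yr.
v_t = 4.740 μ d = 4.740 × 0.5935 × 110.13 = 309.82 km/s.
v = √(v_r² + v_t²) = √((-832.7)² + 309.82²) = √789378 = 888.47 km/s.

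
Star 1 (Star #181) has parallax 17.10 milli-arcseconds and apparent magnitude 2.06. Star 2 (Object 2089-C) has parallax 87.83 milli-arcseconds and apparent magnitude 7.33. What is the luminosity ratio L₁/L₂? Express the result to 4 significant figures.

d₁ = 1/p₁ = 1/0.01710″ = 58.48 pc; d₂ = 1/p₂ = 1/0.08783″ = 11.386 pc.
M₁ = m₁ − 5 log₁₀ d₁ + 5 = 2.06 − 8.8350 + 5 = -1.7750.
M₂ = 7.33 − 5.2819 + 5 = 7.0481.
L₁/L₂ = 10^(0.4(M₂ − M₁)) = 10^(0.4 × 8.8231) = 10^3.52924 = 3382.5.

L₁/L₂ = 3383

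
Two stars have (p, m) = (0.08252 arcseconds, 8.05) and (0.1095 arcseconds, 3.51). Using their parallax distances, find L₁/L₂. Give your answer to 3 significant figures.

d₁ = 1/p₁ = 1/0.08252″ = 12.118 pc; d₂ = 1/p₂ = 1/0.1095″ = 9.1324 pc.
M₁ = m₁ − 5 log₁₀ d₁ + 5 = 8.05 − 5.4172 + 5 = 7.6328.
M₂ = 3.51 − 4.8029 + 5 = 3.7071.
L₁/L₂ = 10^(0.4(M₂ − M₁)) = 10^(0.4 × (-3.9257)) = 10^(-1.57028) = 0.026898.

L₁/L₂ = 0.0269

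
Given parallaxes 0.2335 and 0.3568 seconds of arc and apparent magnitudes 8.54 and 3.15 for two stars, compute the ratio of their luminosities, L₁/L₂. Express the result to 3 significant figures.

L₁/L₂ = 0.0163

d₁ = 1/p₁ = 1/0.2335″ = 4.2827 pc; d₂ = 1/p₂ = 1/0.3568″ = 2.8027 pc.
M₁ = m₁ − 5 log₁₀ d₁ + 5 = 8.54 − 3.1586 + 5 = 10.3814.
M₂ = 3.15 − 2.2379 + 5 = 5.9121.
L₁/L₂ = 10^(0.4(M₂ − M₁)) = 10^(0.4 × (-4.4693)) = 10^(-1.78772) = 0.016303.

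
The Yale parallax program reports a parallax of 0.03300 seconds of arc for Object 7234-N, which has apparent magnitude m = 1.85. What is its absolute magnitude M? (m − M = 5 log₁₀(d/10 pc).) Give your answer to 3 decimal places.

M = -0.557

d = 1/p = 1/0.03300″ = 30.303 pc.
m − M = 5 log₁₀(30.303) − 5 = 7.4074 − 5 = 2.4074.
M = m − (m − M) = 1.85 − 2.4074 = -0.557.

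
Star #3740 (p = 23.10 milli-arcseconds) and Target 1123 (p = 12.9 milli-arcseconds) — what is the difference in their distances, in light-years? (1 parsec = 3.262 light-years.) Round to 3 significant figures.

d_A = 1/0.02310″ = 43.29 pc; d_B = 1/0.01290″ = 77.519 pc.
|d_B − d_A| = |77.519 − 43.29| = 34.229 pc = 34.229 × 3.262 ly = 111.65 ly.

112 ly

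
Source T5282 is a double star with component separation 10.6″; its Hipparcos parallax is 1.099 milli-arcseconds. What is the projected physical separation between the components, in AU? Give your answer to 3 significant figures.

9650 AU

d = 1/p = 1/0.001099″ = 909.92 pc.
At distance d (pc), an angle of θ arcsec spans θ·d AU: s = 10.6 × 909.92 = 9645.2 AU.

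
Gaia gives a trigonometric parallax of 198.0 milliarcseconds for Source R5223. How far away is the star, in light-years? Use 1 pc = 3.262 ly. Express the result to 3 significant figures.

p = 198.0 milliarcseconds = 0.1980 arcsec.
d = 1/p = 1/0.1980 = 5.0505 pc.
In light-years: 5.0505 × 3.262 = 16.475 ly.

16.5 light years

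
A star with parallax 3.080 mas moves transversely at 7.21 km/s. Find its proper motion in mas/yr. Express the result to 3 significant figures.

d = 1/p = 1/0.003080″ = 324.68 pc.
μ = v_t / (4.74 d) = 7.21 / (4.74 × 324.68) = 7.21 / 1539 = 0.0046849 ″/yr = 4.6849 mas/yr.

4.68 mas/yr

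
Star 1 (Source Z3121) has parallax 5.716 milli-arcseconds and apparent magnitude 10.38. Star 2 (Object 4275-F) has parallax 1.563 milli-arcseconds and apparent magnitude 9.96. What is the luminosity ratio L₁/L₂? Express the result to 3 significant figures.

d₁ = 1/p₁ = 1/0.005716″ = 174.95 pc; d₂ = 1/p₂ = 1/0.001563″ = 639.8 pc.
M₁ = m₁ − 5 log₁₀ d₁ + 5 = 10.38 − 11.2146 + 5 = 4.1654.
M₂ = 9.96 − 14.0302 + 5 = 0.9298.
L₁/L₂ = 10^(0.4(M₂ − M₁)) = 10^(0.4 × (-3.2356)) = 10^(-1.29424) = 0.050788.

L₁/L₂ = 0.0508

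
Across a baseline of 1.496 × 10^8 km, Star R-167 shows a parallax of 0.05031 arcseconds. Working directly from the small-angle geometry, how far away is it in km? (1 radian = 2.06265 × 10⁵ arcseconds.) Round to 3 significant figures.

θ = 0.05031″ = 0.05031/206265 = 2.4391 × 10^-7 rad.
d = B/θ = (1.496 × 10^8) / (2.4391 × 10^-7) = 6.1334 × 10^14 km.

6.13 × 10^14 km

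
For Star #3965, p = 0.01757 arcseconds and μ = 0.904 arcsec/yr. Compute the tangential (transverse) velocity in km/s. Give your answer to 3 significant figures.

244 km/s

d = 1/p = 1/0.01757″ = 56.915 pc.
v_t = 4.74 × μ × d = 4.74 × 0.904 × 56.915 = 243.88 km/s.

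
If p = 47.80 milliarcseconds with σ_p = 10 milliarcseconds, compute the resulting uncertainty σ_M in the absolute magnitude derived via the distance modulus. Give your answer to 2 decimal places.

σ_M = 0.45 mag

M = m − 5 log₁₀ d + 5 = m + 5 log₁₀ p + 5, so ∂M/∂p = 5/(p ln 10).
σ_M = (5/ln 10) · (σ_p/p) = 2.1715 × 10/47.80 = 2.1715 × 0.20921 = 0.4543.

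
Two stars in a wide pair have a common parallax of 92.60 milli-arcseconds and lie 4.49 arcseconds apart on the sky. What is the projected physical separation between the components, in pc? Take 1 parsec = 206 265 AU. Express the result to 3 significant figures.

0.000235 pc

d = 1/p = 1/0.09260″ = 10.799 pc.
At distance d (pc), an angle of θ arcsec spans θ·d AU: s = 4.49 × 10.799 = 48.488 AU.
= 48.488 / 206265 = 0.00023508 pc.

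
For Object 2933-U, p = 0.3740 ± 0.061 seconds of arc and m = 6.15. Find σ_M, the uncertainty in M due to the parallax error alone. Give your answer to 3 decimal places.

M = m − 5 log₁₀ d + 5 = m + 5 log₁₀ p + 5, so ∂M/∂p = 5/(p ln 10).
σ_M = (5/ln 10) · (σ_p/p) = 2.1715 × 0.061/0.3740 = 2.1715 × 0.1631 = 0.35417.

σ_M = 0.354 mag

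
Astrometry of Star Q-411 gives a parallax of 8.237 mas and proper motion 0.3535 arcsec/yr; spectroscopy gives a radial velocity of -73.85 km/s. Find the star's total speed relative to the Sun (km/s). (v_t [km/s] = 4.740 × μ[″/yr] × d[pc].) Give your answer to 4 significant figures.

216.4 km/s

d = 1/p = 1/0.008237″ = 121.4 pc.
v_t = 4.740 μ d = 4.740 × 0.3535 × 121.4 = 203.42 km/s.
v = √(v_r² + v_t²) = √((-73.85)² + 203.42²) = √46833.5 = 216.41 km/s.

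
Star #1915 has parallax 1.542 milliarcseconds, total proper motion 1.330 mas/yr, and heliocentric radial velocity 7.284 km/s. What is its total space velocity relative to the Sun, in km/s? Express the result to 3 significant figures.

8.35 km/s

d = 1/p = 1/0.001542″ = 648.51 pc.
μ = 1.330 mas/yr = 0.001330 ″/yr.
v_t = 4.740 μ d = 4.740 × 0.001330 × 648.51 = 4.0883 km/s.
v = √(v_r² + v_t²) = √(7.284² + 4.0883²) = √69.7709 = 8.3529 km/s.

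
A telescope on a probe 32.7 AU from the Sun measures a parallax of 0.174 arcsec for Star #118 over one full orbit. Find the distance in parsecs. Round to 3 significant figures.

With baseline B (in AU) and parallax p (in arcsec), d = B/p parsecs.
d = 32.7 / 0.174 = 187.93 pc.

188 pc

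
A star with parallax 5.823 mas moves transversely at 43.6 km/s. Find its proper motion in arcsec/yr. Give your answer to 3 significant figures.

d = 1/p = 1/0.005823″ = 171.73 pc.
μ = v_t / (4.74 d) = 43.6 / (4.74 × 171.73) = 43.6 / 814 = 0.053563 ″/yr.

0.0536 arcsec/yr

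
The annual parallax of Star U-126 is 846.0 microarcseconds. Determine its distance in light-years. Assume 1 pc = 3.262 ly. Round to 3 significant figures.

3860 light years

p = 846.0 microarcseconds = 0.0008460 arcsec.
d = 1/p = 1/0.0008460 = 1182 pc.
In light-years: 1182 × 3.262 = 3855.7 ly.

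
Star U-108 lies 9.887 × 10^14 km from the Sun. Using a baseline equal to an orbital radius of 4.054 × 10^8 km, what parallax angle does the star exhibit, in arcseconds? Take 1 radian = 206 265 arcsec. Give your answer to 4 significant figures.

θ ≈ B/d = (4.054 × 10^8) / (9.887 × 10^14) = 4.1003 × 10^-7 rad.
In arcseconds: 4.1003 × 10^-7 × 206265 = 0.084575″.

0.08458 arcsec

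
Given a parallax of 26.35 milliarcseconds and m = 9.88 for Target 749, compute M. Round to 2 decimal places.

M = 6.98

d = 1/p = 1/0.02635″ = 37.951 pc.
m − M = 5 log₁₀(37.951) − 5 = 7.8961 − 5 = 2.8961.
M = m − (m − M) = 9.88 − 2.8961 = 6.98.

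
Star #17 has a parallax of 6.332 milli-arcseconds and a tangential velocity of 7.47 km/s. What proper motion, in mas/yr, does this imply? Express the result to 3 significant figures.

9.98 mas/yr

d = 1/p = 1/0.006332″ = 157.93 pc.
μ = v_t / (4.74 d) = 7.47 / (4.74 × 157.93) = 7.47 / 748.59 = 0.0099788 ″/yr = 9.9788 mas/yr.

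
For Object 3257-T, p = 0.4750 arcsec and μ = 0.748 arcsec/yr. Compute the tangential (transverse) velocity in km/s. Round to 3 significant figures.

d = 1/p = 1/0.4750″ = 2.1053 pc.
v_t = 4.74 × μ × d = 4.74 × 0.748 × 2.1053 = 7.4644 km/s.

7.46 km/s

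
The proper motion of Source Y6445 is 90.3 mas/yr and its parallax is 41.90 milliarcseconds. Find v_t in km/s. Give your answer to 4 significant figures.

10.22 km/s

d = 1/p = 1/0.04190″ = 23.866 pc.
μ = 90.3 mas/yr = 0.0903 ″/yr.
v_t = 4.74 × μ × d = 4.74 × 0.0903 × 23.866 = 10.215 km/s.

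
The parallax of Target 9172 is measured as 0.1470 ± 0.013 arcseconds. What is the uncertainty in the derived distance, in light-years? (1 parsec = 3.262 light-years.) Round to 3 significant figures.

d = 1/p, so σ_d = σ_p / p².
σ_d = 0.0130 / (0.1470)² = 0.0130 / 0.021609 = 0.6016 pc = 0.6016 × 3.262 ly = 1.9624 ly.

1.96 ly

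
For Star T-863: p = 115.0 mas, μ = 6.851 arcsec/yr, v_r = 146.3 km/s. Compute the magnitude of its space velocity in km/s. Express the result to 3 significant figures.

d = 1/p = 1/0.1150″ = 8.6957 pc.
v_t = 4.740 μ d = 4.740 × 6.851 × 8.6957 = 282.38 km/s.
v = √(v_r² + v_t²) = √(146.3² + 282.38²) = √101142 = 318.03 km/s.

318 km/s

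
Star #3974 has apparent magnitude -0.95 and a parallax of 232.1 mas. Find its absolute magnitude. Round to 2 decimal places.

d = 1/p = 1/0.2321″ = 4.3085 pc.
m − M = 5 log₁₀(4.3085) − 5 = 3.1716 − 5 = -1.8284.
M = m − (m − M) = -0.95 − (-1.8284) = 0.88.

M = 0.88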